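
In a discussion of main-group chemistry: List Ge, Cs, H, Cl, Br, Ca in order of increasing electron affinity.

Atoms with high Z_eff and room in the valence shell (especially the halogens) have the most exothermic electron affinities.
Neither a single period nor a single group — weigh both effects.
Cs > Ca: this pair runs against the simple trend — see the exception note.
H > Cs: H sits above Cs in group 1, so the down-group effect alone puts H higher.
Ge > H: period and group pull opposite ways; the across-period shift dominates (119 vs 73 kJ/mol).
Br > Ge: Br lies to the right of Ge in period 4, so the across-period effect alone puts Br higher.
Cl > Br: Cl sits above Br in group 17, so the down-group effect alone puts Cl higher.
Note the exception: Cs has a higher electron affinity than Ca, contrary to the simple trend — adding an electron to Ca (ns²) has to open a new, higher-energy np subshell, which is unfavourable.
For reference (kJ/mol): H 73, Cl 349, Ca 2, Ge 119, Br 325, Cs 46.
So from lowest to highest: Ca < Cs < H < Ge < Br < Cl.

Ca < Cs < H < Ge < Br < Cl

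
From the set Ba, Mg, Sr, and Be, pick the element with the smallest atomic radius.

Be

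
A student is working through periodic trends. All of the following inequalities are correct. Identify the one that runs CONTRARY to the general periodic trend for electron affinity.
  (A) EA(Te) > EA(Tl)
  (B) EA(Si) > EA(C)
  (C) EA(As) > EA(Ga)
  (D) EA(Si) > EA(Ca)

(B)

The general trend: electron affinity increases across a period and decreases down a group.
(A) Te (period 5, group 16) vs Tl (period 6, group 13): the stated order agrees with the simple trend.
(B) Si (period 3, group 14) vs C (period 2, group 14): the stated order contradicts the simple trend.
(C) As (period 4, group 15) vs Ga (period 4, group 13): the stated order agrees with the simple trend.
(D) Si (period 3, group 14) vs Ca (period 4, group 2): the stated order agrees with the simple trend.
The exception is (B): Si's larger, more diffuse 3p orbitals accept an added electron slightly more readily than C's compact 2p.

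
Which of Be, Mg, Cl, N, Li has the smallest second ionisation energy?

IE_2 is the cost of taking one more electron from the +1 cation: Be⁺ still has 1 valence electron; Mg⁺ still has 1 valence electron; Cl⁺ still has 6 valence electrons; N⁺ still has 4 valence electrons; Li⁺ is the bare [He] core.
Core electrons are held far more tightly than valence electrons, so Li tops the IE_2 order.
Valence configurations: Be⁺ [He]2s¹, Mg⁺ [Ne]3s¹, Cl⁺ [Ne]3s²3p⁴, N⁺ [He]2s²2p².
The numbers (kJ/mol): Be 1757, Mg 1451, Cl 2298, N 2856, Li 7298.
So the second ionization energies run Mg < Be < Cl < N < Li.

Mg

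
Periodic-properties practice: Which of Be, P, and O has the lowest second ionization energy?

Be

IE_2 is the cost of taking one more electron from the +1 cation: Be⁺ still has 1 valence electron; P⁺ still has 4 valence electrons; O⁺ still has 5 valence electrons.
All are still removing valence electrons, so compare the +1 ions as you would atoms: IE_2 generally rises across a period (higher Z_eff) and falls down a group (larger shell), subject to the usual subshell exceptions.
Valence configurations: Be⁺ [He]2s¹, P⁺ [Ne]3s²3p², O⁺ [He]2s²2p³.
The numbers (kJ/mol): Be 1757, P 1907, O 3388.
So the second ionization energies run Be < P < O.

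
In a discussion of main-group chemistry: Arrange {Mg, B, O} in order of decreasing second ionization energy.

O > B > Mg

IE_2 is the cost of taking one more electron from the +1 cation: Mg⁺ still has 1 valence electron; B⁺ still has 2 valence electrons; O⁺ still has 5 valence electrons.
All are still removing valence electrons, so compare the +1 ions as you would atoms: IE_2 generally rises across a period (higher Z_eff) and falls down a group (larger shell), subject to the usual subshell exceptions.
Valence configurations: Mg⁺ [Ne]3s¹, B⁺ [He]2s², O⁺ [He]2s²2p³.
The numbers (kJ/mol): Mg 1451, B 2427, O 3388.
Overall IE_2 order: Mg < B < O.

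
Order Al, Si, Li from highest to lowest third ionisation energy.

Li, Si, Al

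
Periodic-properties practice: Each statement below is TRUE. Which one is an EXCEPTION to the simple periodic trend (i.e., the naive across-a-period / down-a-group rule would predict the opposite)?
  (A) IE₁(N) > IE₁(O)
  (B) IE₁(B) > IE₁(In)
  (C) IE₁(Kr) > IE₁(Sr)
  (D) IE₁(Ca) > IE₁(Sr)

(A)

The general trend: first ionization energy increases across a period and decreases down a group.
(A) N (period 2, group 15) vs O (period 2, group 16): the stated order contradicts the simple trend.
(B) B (period 2, group 13) vs In (period 5, group 13): the stated order agrees with the simple trend.
(C) Kr (period 4, group 18) vs Sr (period 5, group 2): the stated order agrees with the simple trend.
(D) Ca (period 4, group 2) vs Sr (period 5, group 2): the stated order agrees with the simple trend.
The exception is (A): pairing an electron in O's 2p⁴ costs repulsion energy, so O ionizes more easily than half-filled N (2p³).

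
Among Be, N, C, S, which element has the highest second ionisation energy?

N

IE_2 is the cost of taking one more electron from the +1 cation: Be⁺ still has 1 valence electron; N⁺ still has 4 valence electrons; C⁺ still has 3 valence electrons; S⁺ still has 5 valence electrons.
All are still removing valence electrons, so compare the +1 ions as you would atoms: IE_2 generally rises across a period (higher Z_eff) and falls down a group (larger shell), subject to the usual subshell exceptions.
Valence configurations: Be⁺ [He]2s¹, N⁺ [He]2s²2p², C⁺ [He]2s²2p¹, S⁺ [Ne]3s²3p³.
The numbers (kJ/mol): Be 1757, N 2856, C 2353, S 2252.
Overall IE_2 order: Be < S < C < N.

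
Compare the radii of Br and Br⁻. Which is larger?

Br⁻

Forming Br⁻ adds 1 electron to Br. More electron–electron repulsion in the same shell, with unchanged nuclear charge, lets the cloud expand.
An anion is larger than its parent atom: Br⁻ > Br.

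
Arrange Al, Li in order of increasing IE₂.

IE_2 is the cost of taking one more electron from the +1 cation: Al⁺ still has 2 valence electrons; Li⁺ is the bare [He] core.
Core electrons are held far more tightly than valence electrons, so Li tops the IE_2 order.
Tabulated IE_2 (kJ/mol): Al 1817, Li 7298.
Putting it together, IE_2: Al < Li.

Al, Li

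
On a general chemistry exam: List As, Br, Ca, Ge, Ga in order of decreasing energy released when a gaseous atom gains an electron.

Br > Ge > As > Ga > Ca

Ca is in period 4, group 2; Ga is in period 4, group 13; Ge is in period 4, group 14; As is in period 4, group 15; Br is in period 4, group 17.
EA tends to increase across a period and decrease down a group, though the pattern is less regular than for IE or radius.
All lie in period 4; the across-period trend (electron affinity increases left to right) applies, with the exception below.
Note the exception: Ge has a higher electron affinity than As, contrary to the simple trend — adding an electron to As's half-filled 4p³ is unfavourable, so Ge (4p²) has the more exothermic EA.
Approximate values (kJ/mol): Ca 2, Ga 29, Ge 119, As 78, Br 325.
So from highest to lowest: Br > Ge > As > Ga > Ca.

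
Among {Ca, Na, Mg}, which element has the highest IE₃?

Mg

The third ionization energy removes an electron from the +2 ion. For each element: Ca²⁺ is the bare [Ar] core; Na²⁺ is already 1 electron into the core; Mg²⁺ is the bare [Ne] core.
All of these are removing an electron from a noble-gas core or deeper; the smaller core (lower principal quantum number) is held far more tightly, and within a period the higher nuclear charge binds the same core more tightly.
Tabulated IE_3 (kJ/mol): Ca 4912, Na 6910, Mg 7733.
Overall IE_3 order: Ca < Na < Mg.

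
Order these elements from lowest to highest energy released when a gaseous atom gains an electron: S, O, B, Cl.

B, O, S, Cl

B is in period 2, group 13; O is in period 2, group 16; S is in period 3, group 16; Cl is in period 3, group 17.
Adding an electron releases more energy for atoms nearer the top right (short of the noble gases).
Neither a single period nor a single group — weigh both effects.
O > B: both are in period 2; the period trend gives O the larger value.
S > O: this pair runs against the simple trend — see the exception note.
Cl > S: Cl lies to the right of S in period 3, so the across-period effect alone puts Cl higher.
Note the exception: S has a higher electron affinity than O, contrary to the simple trend — the compact 2p subshell of O repels the added electron more than S's larger 3p does.
Approximate values (kJ/mol): B 27, O 141, S 200, Cl 349.
So from lowest to highest: B < O < S < Cl.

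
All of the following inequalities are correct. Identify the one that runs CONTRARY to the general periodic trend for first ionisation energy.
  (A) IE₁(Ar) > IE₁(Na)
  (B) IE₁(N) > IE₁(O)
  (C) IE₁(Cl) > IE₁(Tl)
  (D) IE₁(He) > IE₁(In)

The general trend: first ionisation energy increases across a period and decreases down a group.
(A) Ar (period 3, group 18) vs Na (period 3, group 1): the stated order agrees with the simple trend.
(B) N (period 2, group 15) vs O (period 2, group 16): the stated order contradicts the simple trend.
(C) Cl (period 3, group 17) vs Tl (period 6, group 13): the stated order agrees with the simple trend.
(D) He (period 1, group 18) vs In (period 5, group 13): the stated order agrees with the simple trend.
The exception is (B): pairing an electron in O's 2p⁴ costs repulsion energy, so O ionizes more easily than half-filled N (2p³).

(B)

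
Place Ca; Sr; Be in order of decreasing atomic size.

Sr > Ca > Be

Be is in period 2, group 2; Ca is in period 4, group 2; Sr is in period 5, group 2.
Atomic radius shrinks across a period as nuclear charge pulls the same shell inward, and grows down a group as new shells are added.
All are in group 2, so atomic radius increases down the group.
So from largest to smallest: Sr > Ca > Be.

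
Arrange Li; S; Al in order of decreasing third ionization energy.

Li > S > Al

Consider each +2 ion: Li²⁺ is already 1 electron into the core; S²⁺ still has 4 valence electrons; Al²⁺ still has 1 valence electron.
Breaking into a closed-shell core is much more expensive than removing a leftover valence electron — Li has the largest IE_3 here.
Valence configurations: S²⁺ [Ne]3s²3p², Al²⁺ [Ne]3s¹.
Approximate IE_3 values (kJ/mol): Li 11815, S 3357, Al 2745.
Putting it together, IE_3: Al < S < Li.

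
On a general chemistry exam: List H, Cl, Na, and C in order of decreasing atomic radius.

Na > Cl > C > H

H is in period 1, group 1; C is in period 2, group 14; Na is in period 3, group 1; Cl is in period 3, group 17.
Across a period the added protons contract the valence shell; down a group each new principal shell makes the atom larger.
Neither a single period nor a single group — weigh both effects.
C > H: the two effects oppose for this pair; the down-group effect wins (75 vs 32 pm).
Cl > C: the two effects oppose for this pair; the down-group effect wins (99 vs 75 pm).
Na > Cl: both are in period 3; the period trend gives Na the larger value.
Tabulated atomic radius (pm): H 32, C 75, Na 155, Cl 99.
So from largest to smallest: Na > Cl > C > H.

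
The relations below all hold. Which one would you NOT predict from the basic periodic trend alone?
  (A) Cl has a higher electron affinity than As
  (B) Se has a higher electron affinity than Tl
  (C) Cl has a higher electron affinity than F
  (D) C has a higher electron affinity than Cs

(C)

The general trend: electron affinity increases across a period and decreases down a group.
(A) Cl (period 3, group 17) vs As (period 4, group 15): the stated order agrees with the simple trend.
(B) Se (period 4, group 16) vs Tl (period 6, group 13): the stated order agrees with the simple trend.
(C) Cl (period 3, group 17) vs F (period 2, group 17): the stated order contradicts the simple trend.
(D) C (period 2, group 14) vs Cs (period 6, group 1): the stated order agrees with the simple trend.
The exception is (C): F's small 2p subshell makes the incoming electron feel strong e⁻–e⁻ repulsion, so Cl actually releases more energy on gaining an electron.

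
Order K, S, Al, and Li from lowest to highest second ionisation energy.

Al, S, K, Li

After 1 electron has been removed, what remains? K⁺ is the bare [Ar] core; S⁺ still has 5 valence electrons; Al⁺ still has 2 valence electrons; Li⁺ is the bare [He] core.
Breaking into a closed-shell core is much more expensive than removing a leftover valence electron — K and Li have the largest IE_2 here.
Valence configurations: S⁺ [Ne]3s²3p³, Al⁺ [Ne]3s².
Approximate IE_2 values (kJ/mol): K 3052, S 2252, Al 1817, Li 7298.
Putting it together, IE_2: Al < S < K < Li.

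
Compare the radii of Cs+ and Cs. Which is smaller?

Cs+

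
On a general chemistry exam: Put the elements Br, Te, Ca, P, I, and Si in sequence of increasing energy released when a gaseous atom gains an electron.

Atoms with high Z_eff and room in the valence shell (especially the halogens) have the most exothermic electron affinities.
Here both period and group differ, so the two effects have to be weighed against each other.
P > Ca: both effects reinforce here, so P is clearly the higher of the two.
Si > P: this pair runs against the simple trend — see the exception note.
Te > Si: the two effects oppose for this pair; the across-period effect wins (190 vs 134 kJ/mol).
I > Te: I lies to the right of Te in period 5, so the across-period effect alone puts I higher.
Br > I: Br sits above I in group 17, so the down-group effect alone puts Br higher.
Note the exception: Si has a higher electron affinity than P, contrary to the simple trend — adding an electron to P's half-filled 3p³ is unfavourable, so Si (3p²) has the more exothermic EA.
For reference (kJ/mol): Si 134, P 72, Ca 2, Br 325, Te 190, I 295.
So from lowest to highest: Ca < P < Si < Te < I < Br.

Ca < P < Si < Te < I < Br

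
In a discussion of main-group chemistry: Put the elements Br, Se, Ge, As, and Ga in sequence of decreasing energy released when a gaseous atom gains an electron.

Ga is in period 4, group 13; Ge is in period 4, group 14; As is in period 4, group 15; Se is in period 4, group 16; Br is in period 4, group 17.
EA tends to increase across a period and decrease down a group, though the pattern is less regular than for IE or radius.
All lie in period 4; the across-period trend (electron affinity increases left to right) applies, with the exception below.
Note the exception: Ge has a higher electron affinity than As, contrary to the simple trend — adding an electron to As's half-filled 4p³ is unfavourable, so Ge (4p²) has the more exothermic EA.
For reference (kJ/mol): Ga 29, Ge 119, As 78, Se 195, Br 325.
So from highest to lowest: Br > Se > Ge > As > Ga.

Br > Se > Ge > As > Ga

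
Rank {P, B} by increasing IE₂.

After 1 electron has been removed, what remains? P⁺ still has 4 valence electrons; B⁺ still has 2 valence electrons.
All are still removing valence electrons, so compare the +1 ions as you would atoms: IE_2 generally rises across a period (higher Z_eff) and falls down a group (larger shell), subject to the usual subshell exceptions.
Valence configurations: P⁺ [Ne]3s²3p², B⁺ [He]2s².
The numbers (kJ/mol): P 1907, B 2427.
Putting it together, IE_2: P < B.

P, B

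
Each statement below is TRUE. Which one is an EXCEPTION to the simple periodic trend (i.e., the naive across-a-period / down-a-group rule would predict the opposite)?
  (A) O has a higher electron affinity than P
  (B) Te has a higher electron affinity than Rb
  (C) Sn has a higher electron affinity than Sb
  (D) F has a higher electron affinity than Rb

(C)

The general trend: electron affinity increases across a period and decreases down a group.
(A) O (period 2, group 16) vs P (period 3, group 15): the stated order agrees with the simple trend.
(B) Te (period 5, group 16) vs Rb (period 5, group 1): the stated order agrees with the simple trend.
(C) Sn (period 5, group 14) vs Sb (period 5, group 15): the stated order contradicts the simple trend.
(D) F (period 2, group 17) vs Rb (period 5, group 1): the stated order agrees with the simple trend.
The exception is (C): adding an electron to Sb's half-filled 5p³ is unfavourable, so Sn has the more exothermic EA.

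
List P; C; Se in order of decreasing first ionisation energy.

C, P, Se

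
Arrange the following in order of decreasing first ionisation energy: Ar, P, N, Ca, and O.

Ar > N > O > P > Ca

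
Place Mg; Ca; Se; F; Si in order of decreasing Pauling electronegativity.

F > Se > Si > Mg > Ca

F is in period 2, group 17; Mg is in period 3, group 2; Si is in period 3, group 14; Ca is in period 4, group 2; Se is in period 4, group 16.
Smaller atoms with higher effective nuclear charge are more electronegative.
These span different periods and groups, so the two trends combine.
Mg > Ca: they share group 2; the group trend gives Mg the larger value.
Si > Mg: both are in period 3; the period trend gives Si the larger value.
Se > Si: period and group pull opposite ways; the across-period shift dominates (2.55 vs 1.90).
F > Se: relative to Se, both the across-period and down-group shifts push F's electronegativity up.
For reference (Pauling): F 3.98, Mg 1.31, Si 1.90, Ca 1.00, Se 2.55.
So from highest to lowest: F > Se > Si > Mg > Ca.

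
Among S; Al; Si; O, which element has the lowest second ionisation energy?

IE_2 is the cost of taking one more electron from the +1 cation: S⁺ still has 5 valence electrons; Al⁺ still has 2 valence electrons; Si⁺ still has 3 valence electrons; O⁺ still has 5 valence electrons.
All are still removing valence electrons, so compare the +1 ions as you would atoms: IE_2 generally rises across a period (higher Z_eff) and falls down a group (larger shell), subject to the usual subshell exceptions.
Valence configurations: S⁺ [Ne]3s²3p³, Al⁺ [Ne]3s², Si⁺ [Ne]3s²3p¹, O⁺ [He]2s²2p³.
Si⁺ loses a lone 3p electron whereas Al⁺ must break into a filled 3s² pair, so IE_2(Al) > IE_2(Si) even though Si has the higher nuclear charge.
Tabulated IE_2 (kJ/mol): S 2252, Al 1817, Si 1577, O 3388.
So the second ionization energies run Si < Al < S < O.

Si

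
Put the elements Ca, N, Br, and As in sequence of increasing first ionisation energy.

Ca < As < Br < N

Removing the outermost electron gets harder across a period and easier down a group.
Here both period and group differ, so the two effects have to be weighed against each other.
As > Ca: As lies to the right of Ca in period 4, so the across-period effect alone puts As higher.
Br > As: both are in period 4; the period trend gives Br the larger value.
N > Br: the two effects oppose for this pair; the down-group effect wins (1402 vs 1140 kJ/mol).
Approximate values (kJ/mol): N 1402, Ca 590, As 947, Br 1140.
So from lowest to highest: Ca < As < Br < N.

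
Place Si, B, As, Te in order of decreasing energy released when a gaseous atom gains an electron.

B is in period 2, group 13; Si is in period 3, group 14; As is in period 4, group 15; Te is in period 5, group 16.
Adding an electron releases more energy for atoms nearer the top right (short of the noble gases).
These sit on a diagonal, where the across-period and down-group effects partly cancel.
As > B: period and group pull opposite ways; the across-period shift dominates (78 vs 27 kJ/mol).
Si > As: the two effects oppose for this pair; the down-group effect wins (134 vs 78 kJ/mol).
Te > Si: period and group pull opposite ways; the across-period shift dominates (190 vs 134 kJ/mol).
For reference (kJ/mol): B 27, Si 134, As 78, Te 190.
So from highest to lowest: Te > Si > As > B.

Te, Si, As, B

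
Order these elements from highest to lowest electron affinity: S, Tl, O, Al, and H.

EA tends to increase across a period and decrease down a group, though the pattern is less regular than for IE or radius.
Here both period and group differ, so the two effects have to be weighed against each other.
Al > Tl: Al sits above Tl in group 13, so the down-group effect alone puts Al higher.
H > Al: the two effects oppose for this pair; the down-group effect wins (73 vs 42 kJ/mol).
O > H: the two effects oppose for this pair; the across-period effect wins (141 vs 73 kJ/mol).
S > O: this pair runs against the simple trend — see the exception note.
Note the exception: S has a higher electron affinity than O, contrary to the simple trend — the compact 2p subshell of O repels the added electron more than S's larger 3p does.
Tabulated electron affinity (kJ/mol): H 73, O 141, Al 42, S 200, Tl 19.
So from highest to lowest: S > O > H > Al > Tl.

S > O > H > Al > Tl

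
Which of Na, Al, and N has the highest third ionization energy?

Na

The third ionization energy removes an electron from the +2 ion. For each element: Na²⁺ is already 1 electron into the core; Al²⁺ still has 1 valence electron; N²⁺ still has 3 valence electrons.
Breaking into a closed-shell core is much more expensive than removing a leftover valence electron — Na has the largest IE_3 here.
Valence configurations: Al²⁺ [Ne]3s¹, N²⁺ [He]2s²2p¹.
Approximate IE_3 values (kJ/mol): Na 6910, Al 2745, N 4578.
So the third ionization energies run Al < N < Na.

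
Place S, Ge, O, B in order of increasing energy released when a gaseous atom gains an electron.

B is in period 2, group 13; O is in period 2, group 16; S is in period 3, group 16; Ge is in period 4, group 14.
Atoms with high Z_eff and room in the valence shell (especially the halogens) have the most exothermic electron affinities.
These span different periods and groups, so the two trends combine.
Ge > B: the two effects oppose for this pair; the across-period effect wins (119 vs 27 kJ/mol).
O > Ge: relative to Ge, both the across-period and down-group shifts push O's electron affinity up.
S > O: this pair runs against the simple trend — see the exception note.
Note the exception: S has a higher electron affinity than O, contrary to the simple trend — the compact 2p subshell of O repels the added electron more than S's larger 3p does.
Approximate values (kJ/mol): B 27, O 141, S 200, Ge 119.
So from lowest to highest: B < Ge < O < S.

B, Ge, O, S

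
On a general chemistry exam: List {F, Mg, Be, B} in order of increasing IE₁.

Across a period the outer electron is held more tightly (higher IE₁); down a group it sits in a higher shell, more shielded, and comes off more easily.
Here both period and group differ, so the two effects have to be weighed against each other.
B > Mg: relative to Mg, both the across-period and down-group shifts push B's first ionization energy up.
Be > B: this pair runs against the simple trend — see the exception note.
F > Be: F lies to the right of Be in period 2, so the across-period effect alone puts F higher.
Note the exception: Be has a higher first ionization energy than B, contrary to the simple trend — removing B's lone 2p electron is easier than breaking Be's filled 2s².
Approximate values (kJ/mol): Be 900, B 801, F 1681, Mg 738.
So from lowest to highest: Mg < B < Be < F.

Mg, B, Be, F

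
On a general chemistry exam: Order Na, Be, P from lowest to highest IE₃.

P, Na, Be

IE_3 is the cost of taking one more electron from the +2 cation: Na²⁺ is already 1 electron into the core; Be²⁺ is the bare [He] core; P²⁺ still has 3 valence electrons.
Breaking into a closed-shell core is much more expensive than removing a leftover valence electron — Na and Be have the largest IE_3 here.
The numbers (kJ/mol): Na 6910, Be 14849, P 2914.
So the third ionization energies run P < Na < Be.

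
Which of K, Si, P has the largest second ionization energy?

K

After 1 electron has been removed, what remains? K⁺ is the bare [Ar] core; Si⁺ still has 3 valence electrons; P⁺ still has 4 valence electrons.
Pulling an electron out of a noble-gas core costs far more than removing a remaining valence electron, so K sits at the high end of IE_2.
Valence configurations: Si⁺ [Ne]3s²3p¹, P⁺ [Ne]3s²3p².
The numbers (kJ/mol): K 3052, Si 1577, P 1907.
Putting it together, IE_2: Si < P < K.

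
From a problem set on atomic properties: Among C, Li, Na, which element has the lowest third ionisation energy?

The third ionization energy removes an electron from the +2 ion. For each element: C²⁺ still has 2 valence electrons; Li²⁺ is already 1 electron into the core; Na²⁺ is already 1 electron into the core.
Breaking into a closed-shell core is much more expensive than removing a leftover valence electron — Na and Li have the largest IE_3 here.
Approximate IE_3 values (kJ/mol): C 4620, Li 11815, Na 6910.
So the third ionization energies run C < Na < Li.

C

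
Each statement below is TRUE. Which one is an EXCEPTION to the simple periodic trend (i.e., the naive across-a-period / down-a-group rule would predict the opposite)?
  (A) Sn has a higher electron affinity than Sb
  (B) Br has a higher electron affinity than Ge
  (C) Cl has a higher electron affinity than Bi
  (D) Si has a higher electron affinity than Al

(A)

The general trend: electron affinity increases across a period and decreases down a group.
(A) Sn (period 5, group 14) vs Sb (period 5, group 15): the stated order contradicts the simple trend.
(B) Br (period 4, group 17) vs Ge (period 4, group 14): the stated order agrees with the simple trend.
(C) Cl (period 3, group 17) vs Bi (period 6, group 15): the stated order agrees with the simple trend.
(D) Si (period 3, group 14) vs Al (period 3, group 13): the stated order agrees with the simple trend.
The exception is (A): adding an electron to Sb's half-filled 5p³ is unfavourable, so Sn has the more exothermic EA.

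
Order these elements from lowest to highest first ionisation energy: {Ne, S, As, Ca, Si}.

Ca < Si < As < S < Ne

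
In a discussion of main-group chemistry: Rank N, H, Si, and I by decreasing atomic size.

H is in period 1, group 1; N is in period 2, group 15; Si is in period 3, group 14; I is in period 5, group 17.
Moving right in a period, electrons are added to the same shell under a stronger nuclear pull, so atoms get smaller; moving down, a new shell is opened and atoms get larger.
These span different periods and groups, so the two trends combine.
N > H: period and group pull opposite ways; the down-group shift dominates (71 vs 32 pm).
Si > N: both effects reinforce here, so Si is clearly the larger of the two.
I > Si: period and group pull opposite ways; the down-group shift dominates (133 vs 116 pm).
Approximate values (pm): H 32, N 71, Si 116, I 133.
So from largest to smallest: I > Si > N > H.

I > Si > N > H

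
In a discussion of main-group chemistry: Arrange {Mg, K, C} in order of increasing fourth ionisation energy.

K < C < Mg

IE_4 is the cost of taking one more electron from the +3 cation: Mg³⁺ is already 1 electron into the core; K³⁺ is already 2 electrons into the core; C³⁺ still has 1 valence electron.
Usually core removal costs more than valence removal, but here the competition is close: a tightly held n=2 valence electron can cost more to remove than an n=3 core electron, so the actual values have to decide it.
The numbers (kJ/mol): Mg 10543, K 5877, C 6223.
Hence IE_4: K < C < Mg.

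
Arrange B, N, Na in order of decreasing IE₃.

Na, N, B

After 2 electrons have been removed, what remains? B²⁺ still has 1 valence electron; N²⁺ still has 3 valence electrons; Na²⁺ is already 1 electron into the core.
Breaking into a closed-shell core is much more expensive than removing a leftover valence electron — Na has the largest IE_3 here.
Valence configurations: B²⁺ [He]2s¹, N²⁺ [He]2s²2p¹.
Tabulated IE_3 (kJ/mol): B 3660, N 4578, Na 6910.
Hence IE_3: B < N < Na.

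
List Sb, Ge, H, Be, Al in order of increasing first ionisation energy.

Al < Ge < Sb < Be < H

H is in period 1, group 1; Be is in period 2, group 2; Al is in period 3, group 13; Ge is in period 4, group 14; Sb is in period 5, group 15.
Removing the outermost electron gets harder across a period and easier down a group.
A diagonal step moves right (one effect) and down (the opposite effect) at once.
Ge > Al: period and group pull opposite ways; the across-period shift dominates (762 vs 578 kJ/mol).
Sb > Ge: the two effects oppose for this pair; the across-period effect wins (831 vs 762 kJ/mol).
Be > Sb: period and group pull opposite ways; the down-group shift dominates (900 vs 831 kJ/mol).
H > Be: period and group pull opposite ways; the down-group shift dominates (1312 vs 900 kJ/mol).
Tabulated first ionization energy (kJ/mol): H 1312, Be 900, Al 578, Ge 762, Sb 831.
So from lowest to highest: Al < Ge < Sb < Be < H.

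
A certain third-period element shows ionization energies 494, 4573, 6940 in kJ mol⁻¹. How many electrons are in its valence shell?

1

Look for the largest jump between consecutive ionization energies: IE2/IE1 ≈ 9.3, far larger than any earlier ratio.
That jump marks the point where a core electron is being removed. So the atom has 1 valence electron.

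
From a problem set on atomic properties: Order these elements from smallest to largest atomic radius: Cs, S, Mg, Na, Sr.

S, Mg, Na, Sr, Cs

Moving right in a period, electrons are added to the same shell under a stronger nuclear pull, so atoms get smaller; moving down, a new shell is opened and atoms get larger.
Here both period and group differ, so the two effects have to be weighed against each other.
Mg > S: both are in period 3; the period trend gives Mg the larger value.
Na > Mg: both are in period 3; the period trend gives Na the larger value.
Sr > Na: the two effects oppose for this pair; the down-group effect wins (185 vs 155 pm).
Cs > Sr: relative to Sr, both the across-period and down-group shifts push Cs's atomic radius up.
Tabulated atomic radius (pm): Na 155, Mg 139, S 103, Sr 185, Cs 232.
So from smallest to largest: S < Mg < Na < Sr < Cs.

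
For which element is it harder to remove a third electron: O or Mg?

Consider each +2 ion: O²⁺ still has 4 valence electrons; Mg²⁺ is the bare [Ne] core.
Pulling an electron out of a noble-gas core costs far more than removing a remaining valence electron, so Mg sits at the high end of IE_3.
Approximate IE_3 values (kJ/mol): O 5300, Mg 7733.
Hence IE_3: O < Mg.

Mg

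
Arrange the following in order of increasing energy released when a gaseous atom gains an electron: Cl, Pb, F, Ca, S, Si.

Ca, Pb, Si, S, F, Cl

F is in period 2, group 17; Si is in period 3, group 14; S is in period 3, group 16; Cl is in period 3, group 17; Ca is in period 4, group 2; Pb is in period 6, group 14.
EA tends to increase across a period and decrease down a group, though the pattern is less regular than for IE or radius.
Here both period and group differ, so the two effects have to be weighed against each other.
Pb > Ca: the two effects oppose for this pair; the across-period effect wins (35 vs 2 kJ/mol).
Si > Pb: Si sits above Pb in group 14, so the down-group effect alone puts Si higher.
S > Si: S lies to the right of Si in period 3, so the across-period effect alone puts S higher.
F > S: both effects reinforce here, so F is clearly the higher of the two.
Cl > F: this pair runs against the simple trend — see the exception note.
Note the exception: Cl has a higher electron affinity than F, contrary to the simple trend — F's small 2p subshell makes the incoming electron feel strong e⁻–e⁻ repulsion, so Cl actually releases more energy on gaining an electron.
Tabulated electron affinity (kJ/mol): F 328, Si 134, S 200, Cl 349, Ca 2, Pb 35.
So from lowest to highest: Ca < Pb < Si < S < F < Cl.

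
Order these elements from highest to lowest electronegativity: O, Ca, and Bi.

O > Bi > Ca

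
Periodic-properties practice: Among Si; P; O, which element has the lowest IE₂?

Si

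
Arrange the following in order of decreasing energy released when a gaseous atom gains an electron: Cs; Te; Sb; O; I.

Adding an electron releases more energy for atoms nearer the top right (short of the noble gases).
Here both period and group differ, so the two effects have to be weighed against each other.
Sb > Cs: relative to Cs, both the across-period and down-group shifts push Sb's electron affinity up.
O > Sb: relative to Sb, both the across-period and down-group shifts push O's electron affinity up.
Te > O: this pair runs against the simple trend — see the exception note.
I > Te: I lies to the right of Te in period 5, so the across-period effect alone puts I higher.
Note the exception: Te has a higher electron affinity than O, contrary to the simple trend — O's compact 2p subshell gives strong electron–electron repulsion on the added electron.
Tabulated electron affinity (kJ/mol): O 141, Sb 103, Te 190, I 295, Cs 46.
So from highest to lowest: I > Te > O > Sb > Cs.

I, Te, O, Sb, Cs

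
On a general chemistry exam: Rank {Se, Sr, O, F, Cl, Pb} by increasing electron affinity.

Sr, Pb, O, Se, F, Cl

O is in period 2, group 16; F is in period 2, group 17; Cl is in period 3, group 17; Se is in period 4, group 16; Sr is in period 5, group 2; Pb is in period 6, group 14.
EA tends to increase across a period and decrease down a group, though the pattern is less regular than for IE or radius.
Neither a single period nor a single group — weigh both effects.
Pb > Sr: period and group pull opposite ways; the across-period shift dominates (35 vs 5 kJ/mol).
O > Pb: both effects reinforce here, so O is clearly the higher of the two.
Se > O: this pair runs against the simple trend — see the exception note.
F > Se: both effects reinforce here, so F is clearly the higher of the two.
Cl > F: this pair runs against the simple trend — see the exception note.
Note the exception: Se has a higher electron affinity than O, contrary to the simple trend — O's compact 2p subshell gives strong electron–electron repulsion on the added electron.
Note the exception: Cl has a higher electron affinity than F, contrary to the simple trend — F's small 2p subshell makes the incoming electron feel strong e⁻–e⁻ repulsion, so Cl actually releases more energy on gaining an electron.
Approximate values (kJ/mol): O 141, F 328, Cl 349, Se 195, Sr 5, Pb 35.
So from lowest to highest: Sr < Pb < O < Se < F < Cl.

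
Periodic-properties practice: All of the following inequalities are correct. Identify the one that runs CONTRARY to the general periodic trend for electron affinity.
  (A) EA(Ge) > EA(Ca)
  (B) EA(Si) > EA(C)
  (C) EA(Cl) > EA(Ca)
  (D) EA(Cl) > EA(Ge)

(B)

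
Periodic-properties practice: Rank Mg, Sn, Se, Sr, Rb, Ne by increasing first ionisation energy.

Rb < Sr < Sn < Mg < Se < Ne

IE₁ increases left→right with effective nuclear charge and decreases top→bottom as the valence shell moves farther out.
These span different periods and groups, so the two trends combine.
Sr > Rb: both are in period 5; the period trend gives Sr the larger value.
Sn > Sr: Sn lies to the right of Sr in period 5, so the across-period effect alone puts Sn higher.
Mg > Sn: the two effects oppose for this pair; the down-group effect wins (738 vs 709 kJ/mol).
Se > Mg: period and group pull opposite ways; the across-period shift dominates (941 vs 738 kJ/mol).
Ne > Se: both effects reinforce here, so Ne is clearly the higher of the two.
Approximate values (kJ/mol): Ne 2081, Mg 738, Se 941, Rb 403, Sr 550, Sn 709.
So from lowest to highest: Rb < Sr < Sn < Mg < Se < Ne.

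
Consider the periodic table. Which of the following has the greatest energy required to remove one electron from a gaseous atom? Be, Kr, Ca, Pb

Kr

Across a period the outer electron is held more tightly (higher IE₁); down a group it sits in a higher shell, more shielded, and comes off more easily.
Here both period and group differ, so the two effects have to be weighed against each other.
Pb > Ca: period and group pull opposite ways; the across-period shift dominates (716 vs 590 kJ/mol).
Be > Pb: period and group pull opposite ways; the down-group shift dominates (900 vs 716 kJ/mol).
Kr > Be: the two effects oppose for this pair; the across-period effect wins (1351 vs 900 kJ/mol).
For reference (kJ/mol): Be 900, Ca 590, Kr 1351, Pb 716.
The greatest energy required to remove one electron from a gaseous atom among these belongs to Kr.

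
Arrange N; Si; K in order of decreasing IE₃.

N > K > Si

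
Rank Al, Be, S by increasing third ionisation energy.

Al < S < Be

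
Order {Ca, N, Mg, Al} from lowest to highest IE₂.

Consider each +1 ion: Ca⁺ still has 1 valence electron; N⁺ still has 4 valence electrons; Mg⁺ still has 1 valence electron; Al⁺ still has 2 valence electrons.
All are still removing valence electrons, so compare the +1 ions as you would atoms: IE_2 generally rises across a period (higher Z_eff) and falls down a group (larger shell), subject to the usual subshell exceptions.
Valence configurations: Ca⁺ [Ar]4s¹, N⁺ [He]2s²2p², Mg⁺ [Ne]3s¹, Al⁺ [Ne]3s².
The numbers (kJ/mol): Ca 1145, N 2856, Mg 1451, Al 1817.
Overall IE_2 order: Ca < Mg < Al < N.

Ca < Mg < Al < N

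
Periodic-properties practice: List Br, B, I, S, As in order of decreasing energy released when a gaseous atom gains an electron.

Br > I > S > As > B

Adding an electron releases more energy for atoms nearer the top right (short of the noble gases).
These span different periods and groups, so the two trends combine.
As > B: the two effects oppose for this pair; the across-period effect wins (78 vs 27 kJ/mol).
S > As: both effects reinforce here, so S is clearly the higher of the two.
I > S: period and group pull opposite ways; the across-period shift dominates (295 vs 200 kJ/mol).
Br > I: they share group 17; the group trend gives Br the larger value.
Approximate values (kJ/mol): B 27, S 200, As 78, Br 325, I 295.
So from highest to lowest: Br > I > S > As > B.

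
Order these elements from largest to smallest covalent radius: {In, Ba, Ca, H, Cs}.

Cs > Ba > Ca > In > H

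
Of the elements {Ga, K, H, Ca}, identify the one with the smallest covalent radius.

Radius decreases left→right (rising Z_eff, same n) and increases top→bottom (higher n).
These span different periods and groups, so the two trends combine.
Ga > H: period and group pull opposite ways; the down-group shift dominates (124 vs 32 pm).
Ca > Ga: both are in period 4; the period trend gives Ca the larger value.
K > Ca: K lies to the left of Ca in period 4, so the across-period effect alone puts K larger.
Approximate values (pm): H 32, K 196, Ca 171, Ga 124.
The smallest covalent radius among these belongs to H.

H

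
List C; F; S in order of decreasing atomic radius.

S > C > F

Across a period the added protons contract the valence shell; down a group each new principal shell makes the atom larger.
These span different periods and groups, so the two trends combine.
C > F: both are in period 2; the period trend gives C the larger value.
S > C: period and group pull opposite ways; the down-group shift dominates (103 vs 75 pm).
Tabulated atomic radius (pm): C 75, F 64, S 103.
So from largest to smallest: S > C > F.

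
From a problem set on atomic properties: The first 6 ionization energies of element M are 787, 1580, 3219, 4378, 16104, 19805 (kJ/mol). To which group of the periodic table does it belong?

Look for the largest jump between consecutive ionization energies: IE5/IE4 ≈ 3.7, far larger than any earlier ratio.
That jump marks the point where a core electron is being removed. So the atom has 4 valence electrons.
A main-group element with 4 valence electrons is in group 14.

Group 14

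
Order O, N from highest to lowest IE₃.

O > N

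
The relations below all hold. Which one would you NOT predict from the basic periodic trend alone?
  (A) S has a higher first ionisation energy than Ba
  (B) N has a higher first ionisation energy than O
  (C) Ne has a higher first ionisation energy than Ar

(B)

The general trend: first ionisation energy increases across a period and decreases down a group.
(A) S (period 3, group 16) vs Ba (period 6, group 2): the stated order agrees with the simple trend.
(B) N (period 2, group 15) vs O (period 2, group 16): the stated order contradicts the simple trend.
(C) Ne (period 2, group 18) vs Ar (period 3, group 18): the stated order agrees with the simple trend.
The exception is (B): pairing an electron in O's 2p⁴ costs repulsion energy, so O ionizes more easily than half-filled N (2p³).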